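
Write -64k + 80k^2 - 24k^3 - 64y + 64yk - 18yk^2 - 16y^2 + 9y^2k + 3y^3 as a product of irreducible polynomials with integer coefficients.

(3y - 6k + 8)(y + 4k - 8)(y + k)

Group: 3y(y^2 + 5yk - 8y + 4k^2 - 8k) + (-6k + 8)(y^2 + 5yk - 8y + 4k^2 - 8k); both groups contain (y^2 + 5yk - 8y + 4k^2 - 8k), so (3y - 6k + 8) is a factor with cofactor y^2 + 5yk - 8y + 4k^2 - 8k.
The cofactor groups again: y^2 + 5yk - 8y + 4k^2 - 8k = y(y + 4k - 8) + k(y + 4k - 8); both groups contain (y + 4k - 8), giving (y + k)(y + 4k - 8).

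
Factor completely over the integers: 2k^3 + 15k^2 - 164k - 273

(2k + 3)(k + 13)(k - 7)

Testing divisors of the constant over divisors of the leading coefficient, k = 7 is a root, so (k - 7) divides it; the quotient is 2k^2 + 29k + 39.
The remaining quadratic factors as (2k + 3)(k + 13).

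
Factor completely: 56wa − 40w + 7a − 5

Group as (56wa − 40w) + (7a − 5) = 8w(7a − 5) + (7a − 5).
Both groups share the factor (7a − 5).

(7a − 5)(8w + 1)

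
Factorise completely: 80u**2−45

Pull out the common factor 5; 16u**2−9 is a difference of squares.

5(4u+3)(4u−3)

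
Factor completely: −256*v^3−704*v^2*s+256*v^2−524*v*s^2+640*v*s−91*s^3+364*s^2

Group: 8*v*(−32*v^2−60*v*s+32*v−13*s^2+52*s) + 7*s*(−32*v^2−60*v*s+32*v−13*s^2+52*s); both groups contain (−32*v^2−60*v*s+32*v−13*s^2+52*s), so (8*v+7*s) is a factor with cofactor −32*v^2−60*v*s+32*v−13*s^2+52*s.
The cofactor groups again: −32*v^2−60*v*s+32*v−13*s^2+52*s = −8*v*(4*v+s−4) − 13*s*(4*v+s−4); both groups contain (4*v+s−4), giving −(8*v+13*s)*(4*v+s−4).

−(8*v+13*s)*(8*v+7*s)*(4*v+s−4)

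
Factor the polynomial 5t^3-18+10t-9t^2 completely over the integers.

(5t-9)(t^2+2)

Group as (5t^3+10t) + (-9t^2-18) = 5t(t^2+2) - 9(t^2+2).
Both groups share the factor (t^2+2).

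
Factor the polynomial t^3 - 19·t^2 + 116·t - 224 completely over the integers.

By the rational root theorem, t = 8 is a root, so (t - 8) divides it; the quotient is t^2 - 11·t + 28.
The remaining quadratic factors as (t - 7)(t - 4).

(t - 4)·(t - 7)·(t - 8)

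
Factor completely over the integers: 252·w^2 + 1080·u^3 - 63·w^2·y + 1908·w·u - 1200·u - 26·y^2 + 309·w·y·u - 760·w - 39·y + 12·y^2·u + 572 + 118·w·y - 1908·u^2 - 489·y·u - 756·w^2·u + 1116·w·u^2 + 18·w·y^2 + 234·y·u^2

-(7·w - 2·y - 15·u - 11)·(y + 12·u - 4)·(9·w + 6·u - 13)

Group: y·(-63·w^2 + 18·w·y + 93·w·u + 190·w + 12·y·u - 26·y + 90·u^2 - 129·u - 143) + (12·u - 4)·(-63·w^2 + 18·w·y + 93·w·u + 190·w + 12·y·u - 26·y + 90·u^2 - 129·u - 143); both groups contain (-63·w^2 + 18·w·y + 93·w·u + 190·w + 12·y·u - 26·y + 90·u^2 - 129·u - 143), so (y + 12·u - 4) is a factor with cofactor -63·w^2 + 18·w·y + 93·w·u + 190·w + 12·y·u - 26·y + 90·u^2 - 129·u - 143.
The cofactor groups again: -63·w^2 + 18·w·y + 93·w·u + 190·w + 12·y·u - 26·y + 90·u^2 - 129·u - 143 = -9·w·(7·w - 2·y - 15·u - 11) + (-6·u + 13)·(7·w - 2·y - 15·u - 11); both groups contain (7·w - 2·y - 15·u - 11), giving -(9·w + 6·u - 13)·(7·w - 2·y - 15·u - 11).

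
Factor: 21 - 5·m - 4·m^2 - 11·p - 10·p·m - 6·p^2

-(6·p + 4·m - 7)·(p + m + 3)

Group: -6·p·(p + m + 3) + (-4·m + 7)·(p + m + 3); both groups contain (p + m + 3).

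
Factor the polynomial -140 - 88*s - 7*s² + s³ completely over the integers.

Among the possible rational roots, s = -5 is a root, so (s + 5) divides it; the quotient is s² - 12*s - 28.
The remaining quadratic factors as (s - 14)(s + 2).

(s + 2)*(s + 5)*(s - 14)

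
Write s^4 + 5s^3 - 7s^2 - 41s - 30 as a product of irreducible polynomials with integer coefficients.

(s + 1)(s + 2)(s + 5)(s - 3)

Testing divisors of the constant over divisors of the leading coefficient, s = -2 is a root, giving the factor (s + 2) and quotient s^3 + 3s^2 - 13s - 15.
Continuing, s = -5 is a root, so (s + 5) divides it; the quotient is s^2 - 2s - 3.
The remaining quadratic factors as (s - 3)(s + 1).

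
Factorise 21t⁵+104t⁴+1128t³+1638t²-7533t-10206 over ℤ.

(3t-7)(7t+9)(t+3)(t²+3t+54)

Trying the rational-root candidates, t = 7/3 is a root, so (3t-7) is a factor; dividing leaves 7t⁴+51t³+495t²+1701t+1458.
Then t = -9/7 is a root, so (7t+9) is a factor; dividing leaves t³+6t²+63t+162.
Next, t = -3 is a root, so (t+3) divides it; the quotient is t²+3t+54.
The quadratic t²+3t+54 has discriminant -207 < 0 and is irreducible over ℤ.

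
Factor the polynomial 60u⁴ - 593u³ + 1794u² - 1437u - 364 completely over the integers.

Among the possible rational roots, u = 7/4 is a root, so (4u - 7) is a factor; dividing leaves 15u³ - 122u² + 235u + 52.
Then u = 13/3 is a root, so (3u - 13) divides it; the quotient is 5u² - 19u - 4.
The remaining quadratic factors as (u - 4)(5u + 1).

(3u - 13)(4u - 7)(5u + 1)(u - 4)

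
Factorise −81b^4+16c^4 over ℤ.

Write as (4c^2)² − (9b^2)², then factor 4c^2−9b^2 once more.

(2c−3b)(2c+3b)(4c^2+9b^2)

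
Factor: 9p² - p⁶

Factor out p² first: what remains is -p⁴ + 9.
Recognize a difference of squares with the parts 3 and p².

-p²(p² + 3)(p² - 3)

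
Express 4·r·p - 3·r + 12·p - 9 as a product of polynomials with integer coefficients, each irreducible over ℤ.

(4·p - 3)·(r + 3)

Group as (4·r·p - 3·r) + (12·p - 9) = r·(4·p - 3) + 3·(4·p - 3).
Both groups share the factor (4·p - 3).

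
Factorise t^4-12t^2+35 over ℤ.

Substitute u = t^2 to get a quadratic in u, then factor.
t^2-5 is irreducible over ℤ (5 is not a perfect square).
t^2-7 is irreducible over ℤ (7 is not a perfect square).

(t^2-5)(t^2-7)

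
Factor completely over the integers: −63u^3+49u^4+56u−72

(7u−9)(7u^3+8)

Group as (49u^4+56u) + (−63u^3−72) = 7u(7u^3+8) − 9(7u^3+8).
Both groups share the factor (7u^3+8).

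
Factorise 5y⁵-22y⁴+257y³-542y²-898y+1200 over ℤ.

(5y+8)(y-1)(y-3)(y²-2y+50)

Among the possible rational roots, y = 3 is a root, so (y-3) is a factor; dividing leaves 5y⁴-7y³+236y²+166y-400.
Continuing, y = 1 is a root, so (y-1) is a factor; dividing leaves 5y³-2y²+234y+400.
Next, y = -8/5 is a root, so (5y+8) divides it; the quotient is y²-2y+50.
The quadratic y²-2y+50 has discriminant -196 < 0 and is irreducible over ℤ.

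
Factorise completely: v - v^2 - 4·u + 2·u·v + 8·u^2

(2·u + v - 1)·(4·u - v)

Group: 4·u·(2·u + v - 1) - v·(2·u + v - 1); both groups contain (2·u + v - 1).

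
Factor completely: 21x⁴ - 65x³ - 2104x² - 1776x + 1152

Trying the rational-root candidates, x = 3/7 is a root, giving the factor (7x - 3) and quotient 3x³ - 8x² - 304x - 384.
Then x = 12 is a root, so (x - 12) divides it; the quotient is 3x² + 28x + 32.
The remaining quadratic factors as (x + 8)(3x + 4).

(3x + 4)(7x - 3)(x + 8)(x - 12)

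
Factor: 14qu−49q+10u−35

Group as (14qu−49q) + (10u−35) = 7q(2u−7) + 5(2u−7).
Both groups share the factor (2u−7).

(2u−7)(7q+5)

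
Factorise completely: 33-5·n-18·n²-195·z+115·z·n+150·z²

Group: 10·z·(15·z-2·n-3) + (9·n-11)·(15·z-2·n-3); both groups contain (15·z-2·n-3).

(15·z-2·n-3)·(10·z+9·n-11)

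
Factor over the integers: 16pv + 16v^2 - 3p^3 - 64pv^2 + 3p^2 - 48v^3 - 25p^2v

-(3p + 4v)(p + 3v - 1)(p + 4v)

Group: p(-3p^2 - 13pv + 3p - 12v^2 + 4v) + 4v(-3p^2 - 13pv + 3p - 12v^2 + 4v); both groups contain (-3p^2 - 13pv + 3p - 12v^2 + 4v), so (p + 4v) is a factor with cofactor -3p^2 - 13pv + 3p - 12v^2 + 4v.
The cofactor groups again: -3p^2 - 13pv + 3p - 12v^2 + 4v = -p(3p + 4v) + (-3v + 1)(3p + 4v); both groups contain (3p + 4v), giving -(p + 3v - 1)(3p + 4v).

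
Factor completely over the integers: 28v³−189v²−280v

7v(4v+5)(v−8)

Pull out the common factor 7v, then factor the remaining trinomial.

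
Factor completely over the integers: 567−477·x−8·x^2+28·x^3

(2·x+9)·(2·x−7)·(7·x−9)

Among the possible rational roots, x = −9/2 is a root, so (2·x+9) is a factor; dividing leaves 14·x^2−67·x+63.
The remaining quadratic factors as (2·x−7)(7·x−9).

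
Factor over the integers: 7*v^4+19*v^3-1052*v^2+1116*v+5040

Trying the rational-root candidates, v = -12/7 is a root, so (7*v+12) divides it; the quotient is v^3+v^2-152*v+420.
Continuing, v = -14 is a root, giving the factor (v+14) and quotient v^2-13*v+30.
The remaining quadratic factors as (v-3)(v-10).

(7*v+12)*(v+14)*(v-10)*(v-3)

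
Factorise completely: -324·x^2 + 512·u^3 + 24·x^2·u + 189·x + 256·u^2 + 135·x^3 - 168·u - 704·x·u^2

Group: 5·x·(27·x^2 + 48·x·u - 27·x - 64·u^2 + 24·u) + (-8·u - 7)·(27·x^2 + 48·x·u - 27·x - 64·u^2 + 24·u); both groups contain (27·x^2 + 48·x·u - 27·x - 64·u^2 + 24·u), so (5·x - 8·u - 7) is a factor with cofactor 27·x^2 + 48·x·u - 27·x - 64·u^2 + 24·u.
The cofactor groups again: 27·x^2 + 48·x·u - 27·x - 64·u^2 + 24·u = 9·x·(3·x + 8·u - 3) - 8·u·(3·x + 8·u - 3); both groups contain (3·x + 8·u - 3), giving (9·x - 8·u)·(3·x + 8·u - 3).

(5·x - 8·u - 7)·(9·x - 8·u)·(3·x + 8·u - 3)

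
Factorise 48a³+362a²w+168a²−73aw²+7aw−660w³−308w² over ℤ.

(2a+15w+7)(3a−4w)(8a+11w)

Group: 2a(24a²+aw−44w²) + (15w+7)(24a²+aw−44w²); both groups contain (24a²+aw−44w²), so (2a+15w+7) is a factor with cofactor 24a²+aw−44w².
The cofactor groups again: 24a²+aw−44w² = 8a(3a−4w) + 11w(3a−4w); both groups contain (3a−4w), giving (8a+11w)(3a−4w).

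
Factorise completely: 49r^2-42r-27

(7r+3)(7r-9)

Need a pair with product 49·(-27) = -1323 and sum -42: that's 21 and -63.
Split the middle term: 49r^2+21r - 63r-27 = 7r(7r+3) - 9(7r+3).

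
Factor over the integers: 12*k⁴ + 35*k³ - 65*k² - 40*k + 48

Among the possible rational roots, k = -4 is a root, so (k + 4) divides it; the quotient is 12*k³ - 13*k² - 13*k + 12.
Next, k = 3/4 is a root, so (4*k - 3) divides it; the quotient is 3*k² - k - 4.
The remaining quadratic factors as (k + 1)(3*k - 4).

(3*k - 4)*(4*k - 3)*(k + 1)*(k + 4)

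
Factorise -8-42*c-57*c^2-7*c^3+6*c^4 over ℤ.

Trying the rational-root candidates, c = -1/3 is a root, giving the factor (3*c+1) and quotient 2*c^3-3*c^2-18*c-8.
Next, c = -2 is a root, so (c+2) divides it; the quotient is 2*c^2-7*c-4.
The remaining quadratic factors as (c-4)(2*c+1).

(2*c+1)*(3*c+1)*(c+2)*(c-4)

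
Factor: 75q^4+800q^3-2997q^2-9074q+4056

Among the possible rational roots, q = -12/5 is a root, so (5q+12) is a factor; dividing leaves 15q^3+124q^2-897q+338.
Continuing, q = -13 is a root, so (q+13) is a factor; dividing leaves 15q^2-71q+26.
The remaining quadratic factors as (5q-2)(3q-13).

(3q-13)(5q+12)(5q-2)(q+13)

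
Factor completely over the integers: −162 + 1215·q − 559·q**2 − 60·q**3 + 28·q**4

(2·q + 9)·(2·q − 9)·(7·q − 1)·(q − 2)

Trying the rational-root candidates, q = 9/2 is a root, so (2·q − 9) is a factor; dividing leaves 14·q**3 + 33·q**2 − 131·q + 18.
Continuing, q = 1/7 is a root, so (7·q − 1) divides it; the quotient is 2·q**2 + 5·q − 18.
The remaining quadratic factors as (q − 2)(2·q + 9).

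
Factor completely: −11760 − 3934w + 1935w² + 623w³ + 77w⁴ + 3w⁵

(3w − 7)(w + 15)(w + 2)(w² + 11w + 56)

Trying the rational-root candidates, w = 7/3 is a root, so (3w − 7) divides it; the quotient is w⁴ + 28w³ + 273w² + 1282w + 1680.
Continuing, w = −15 is a root, so (w + 15) divides it; the quotient is w³ + 13w² + 78w + 112.
Next, w = −2 is a root, so (w + 2) is a factor; dividing leaves w² + 11w + 56.
The quadratic w² + 11w + 56 has discriminant −103 < 0 and is irreducible over ℤ.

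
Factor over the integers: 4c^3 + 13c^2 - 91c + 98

Trying the rational-root candidates, c = -7 is a root, so (c + 7) is a factor; dividing leaves 4c^2 - 15c + 14.
The remaining quadratic factors as (c - 2)(4c - 7).

(4c - 7)(c + 7)(c - 2)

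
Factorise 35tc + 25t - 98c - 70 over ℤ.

Group as (35tc + 25t) + (-98c - 70) = 5t(7c + 5) - 14(7c + 5).
Both groups share the factor (7c + 5).

(5t - 14)(7c + 5)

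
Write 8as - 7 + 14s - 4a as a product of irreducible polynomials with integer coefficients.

Group as (8as - 4a) + (14s - 7) = 4a(2s - 1) + 7(2s - 1).
Both groups share the factor (2s - 1).

(2s - 1)(4a + 7)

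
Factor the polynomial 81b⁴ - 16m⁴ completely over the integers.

Write as (9b²)² − (4m²)², then factor 9b² - 4m² once more.

(3b + 2m)(3b - 2m)(9b² + 4m²)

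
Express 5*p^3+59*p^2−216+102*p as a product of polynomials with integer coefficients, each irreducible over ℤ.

(5*p−6)*(p+4)*(p+9)

Among the possible rational roots, p = −4 is a root, so (p+4) divides it; the quotient is 5*p^2+39*p−54.
The remaining quadratic factors as (p+9)(5*p−6).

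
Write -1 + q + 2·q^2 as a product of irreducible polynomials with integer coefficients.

Need a pair with product 2·(-1) = -2 and sum 1: that's 2 and -1.
Split the middle term: 2·q^2 + 2·q - q - 1 = 2·q·(q + 1) - (q + 1).

(2·q - 1)·(q + 1)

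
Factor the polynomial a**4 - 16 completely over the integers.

(a)⁴ − (2)⁴ = ((a)² − (2)²)((a)² + (2)²); the first factor splits again, the second (a**2 + 4) is irreducible.

(a + 2)(a - 2)(a**2 + 4)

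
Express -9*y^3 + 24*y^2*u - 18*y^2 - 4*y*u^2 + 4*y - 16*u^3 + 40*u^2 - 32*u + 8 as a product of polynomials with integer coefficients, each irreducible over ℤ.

Group: y*(-9*y^2 + 6*y*u + 8*u^2 - 12*u + 4) + (-2*u + 2)*(-9*y^2 + 6*y*u + 8*u^2 - 12*u + 4); both groups contain (-9*y^2 + 6*y*u + 8*u^2 - 12*u + 4), so (y - 2*u + 2) is a factor with cofactor -9*y^2 + 6*y*u + 8*u^2 - 12*u + 4.
The cofactor groups again: -9*y^2 + 6*y*u + 8*u^2 - 12*u + 4 = -3*y*(3*y + 2*u - 2) + (4*u - 2)*(3*y + 2*u - 2); both groups contain (3*y + 2*u - 2), giving -(3*y - 4*u + 2)*(3*y + 2*u - 2).

-(y - 2*u + 2)*(3*y - 4*u + 2)*(3*y + 2*u - 2)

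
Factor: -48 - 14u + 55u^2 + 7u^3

(7u + 6)(u + 8)(u - 1)

By the rational root theorem, u = 1 is a root, giving the factor (u - 1) and quotient 7u^2 + 62u + 48.
The remaining quadratic factors as (7u + 6)(u + 8).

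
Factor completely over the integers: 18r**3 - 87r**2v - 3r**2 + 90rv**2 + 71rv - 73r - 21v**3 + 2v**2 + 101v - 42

Group: 2r(9r**2 - 12rv - 15r + 3v**2 + v - 14) + (-7v + 3)(9r**2 - 12rv - 15r + 3v**2 + v - 14); both groups contain (9r**2 - 12rv - 15r + 3v**2 + v - 14), so (2r - 7v + 3) is a factor with cofactor 9r**2 - 12rv - 15r + 3v**2 + v - 14.
The cofactor groups again: 9r**2 - 12rv - 15r + 3v**2 + v - 14 = 3r(3r - v + 2) + (-3v - 7)(3r - v + 2); both groups contain (3r - v + 2), giving (3r - 3v - 7)(3r - v + 2).

(2r - 7v + 3)(3r - 3v - 7)(3r - v + 2)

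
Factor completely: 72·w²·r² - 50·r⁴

2·r²·(6·w - 5·r)·(6·w + 5·r)

Factor out 2·r², leaving 36·w² - 25·r², which is a difference of two squares.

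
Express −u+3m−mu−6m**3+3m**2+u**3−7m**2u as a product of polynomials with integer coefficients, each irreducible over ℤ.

Group: 3m(−2m**2−3mu+m−u**2+1) − u(−2m**2−3mu+m−u**2+1); both groups contain (−2m**2−3mu+m−u**2+1), so (3m−u) is a factor with cofactor −2m**2−3mu+m−u**2+1.
The cofactor groups again: −2m**2−3mu+m−u**2+1 = −2m(m+u−1) + (−u−1)(m+u−1); both groups contain (m+u−1), giving −(2m+u+1)(m+u−1).

−(2m+u+1)(3m−u)(m+u−1)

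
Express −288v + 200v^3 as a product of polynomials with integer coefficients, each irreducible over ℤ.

Pull out the common factor 8v; 25v^2 − 36 is a difference of squares.

8v(5v + 6)(5v − 6)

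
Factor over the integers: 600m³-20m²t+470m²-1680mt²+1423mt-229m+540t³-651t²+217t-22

Group: 12m(50m²+15mt+35m-135t²+129t-22) + (-4t+1)(50m²+15mt+35m-135t²+129t-22); both groups contain (50m²+15mt+35m-135t²+129t-22), so (12m-4t+1) is a factor with cofactor 50m²+15mt+35m-135t²+129t-22.
The cofactor groups again: 50m²+15mt+35m-135t²+129t-22 = 10m(5m+9t-2) + (-15t+11)(5m+9t-2); both groups contain (5m+9t-2), giving (10m-15t+11)(5m+9t-2).

(10m-15t+11)(12m-4t+1)(5m+9t-2)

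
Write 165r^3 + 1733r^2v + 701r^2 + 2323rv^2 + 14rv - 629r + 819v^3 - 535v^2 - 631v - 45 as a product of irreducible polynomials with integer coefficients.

Group: r(165r^2 + 248rv - 124r + 91v^2 - 110v - 9) + (9v + 5)(165r^2 + 248rv - 124r + 91v^2 - 110v - 9); both groups contain (165r^2 + 248rv - 124r + 91v^2 - 110v - 9), so (r + 9v + 5) is a factor with cofactor 165r^2 + 248rv - 124r + 91v^2 - 110v - 9.
The cofactor groups again: 165r^2 + 248rv - 124r + 91v^2 - 110v - 9 = 15r(11r + 7v - 9) + (13v + 1)(11r + 7v - 9); both groups contain (11r + 7v - 9), giving (15r + 13v + 1)(11r + 7v - 9).

(11r + 7v - 9)(15r + 13v + 1)(r + 9v + 5)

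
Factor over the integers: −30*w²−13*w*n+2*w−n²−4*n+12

Group: −10*w*(3*w+n−2) + (−n−6)*(3*w+n−2); both groups contain (3*w+n−2).

−(10*w+n+6)*(3*w+n−2)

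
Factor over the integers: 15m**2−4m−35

(3m−5)(5m+7)

Need a pair with product 15·(−35) = −525 and sum −4: that's 21 and −25.
Split the middle term: 15m**2+21m − 25m−35 = 3m(5m+7) − 5(5m+7).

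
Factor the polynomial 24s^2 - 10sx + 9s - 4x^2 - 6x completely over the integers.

Group: 3s(8s + 2x + 3) - 2x(8s + 2x + 3); both groups contain (8s + 2x + 3).

(3s - 2x)(8s + 2x + 3)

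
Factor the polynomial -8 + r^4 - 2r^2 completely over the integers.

(r + 2)(r - 2)(r^2 + 2)

Substitute u = r^2 to get a quadratic in u, then factor.
r^2 - 4 is a difference of squares.
r^2 + 2 is irreducible over ℤ (always positive, so no real roots).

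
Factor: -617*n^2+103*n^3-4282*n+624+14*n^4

(2*n-13)*(7*n-1)*(n+6)*(n+8)

Trying the rational-root candidates, n = -6 is a root, so (n+6) is a factor; dividing leaves 14*n^3+19*n^2-731*n+104.
Next, n = 1/7 is a root, giving the factor (7*n-1) and quotient 2*n^2+3*n-104.
The remaining quadratic factors as (2*n-13)(n+8).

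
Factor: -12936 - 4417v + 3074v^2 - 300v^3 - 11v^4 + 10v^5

Among the possible rational roots, v = -7/5 is a root, so (5v + 7) is a factor; dividing leaves 2v^4 - 5v^3 - 53v^2 + 689v - 1848.
Continuing, v = 7/2 is a root, so (2v - 7) is a factor; dividing leaves v^3 + v^2 - 23v + 264.
Next, v = -8 is a root, giving the factor (v + 8) and quotient v^2 - 7v + 33.
The quadratic v^2 - 7v + 33 has discriminant -83 < 0 and is irreducible over ℤ.

(2v - 7)(5v + 7)(v + 8)(v^2 - 7v + 33)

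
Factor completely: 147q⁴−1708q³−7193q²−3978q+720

Testing divisors of the constant over divisors of the leading coefficient, q = −8/3 is a root, giving the factor (3q+8) and quotient 49q³−700q²−531q+90.
Continuing, q = 1/7 is a root, so (7q−1) is a factor; dividing leaves 7q²−99q−90.
The remaining quadratic factors as (7q+6)(q−15).

(3q+8)(7q+6)(7q−1)(q−15)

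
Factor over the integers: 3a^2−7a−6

(3a+2)(a−3)

Need a pair with product 3·(−6) = −18 and sum −7: that's −9 and 2.
Split the middle term: 3a^2−9a + 2a−6 = 3a(a−3) + 2(a−3).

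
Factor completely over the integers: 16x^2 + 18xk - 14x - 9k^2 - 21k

(8x - 3k - 7)(2x + 3k)

Group: 8x(2x + 3k) + (-3k - 7)(2x + 3k); both groups contain (2x + 3k).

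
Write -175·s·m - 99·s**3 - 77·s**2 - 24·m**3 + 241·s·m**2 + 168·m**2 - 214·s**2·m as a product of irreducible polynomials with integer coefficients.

Group: s·(-99·s**2 + 83·s·m - 77·s - 8·m**2 + 56·m) + 3·m·(-99·s**2 + 83·s·m - 77·s - 8·m**2 + 56·m); both groups contain (-99·s**2 + 83·s·m - 77·s - 8·m**2 + 56·m), so (s + 3·m) is a factor with cofactor -99·s**2 + 83·s·m - 77·s - 8·m**2 + 56·m.
The cofactor groups again: -99·s**2 + 83·s·m - 77·s - 8·m**2 + 56·m = -11·s·(9·s - m + 7) + 8·m·(9·s - m + 7); both groups contain (9·s - m + 7), giving -(11·s - 8·m)·(9·s - m + 7).

-(11·s - 8·m)·(9·s - m + 7)·(s + 3·m)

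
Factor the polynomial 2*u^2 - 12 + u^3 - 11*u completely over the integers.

(u + 1)*(u + 4)*(u - 3)

By the rational root theorem, u = 3 is a root, giving the factor (u - 3) and quotient u^2 + 5*u + 4.
The remaining quadratic factors as (u + 1)(u + 4).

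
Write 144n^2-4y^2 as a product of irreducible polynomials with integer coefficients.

4(6n+y)(6n-y)

Factor out 4, leaving 36n^2-y^2, which is a difference of two squares.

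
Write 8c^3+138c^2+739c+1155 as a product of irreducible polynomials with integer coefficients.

(2c+15)(4c+11)(c+7)

Testing divisors of the constant over divisors of the leading coefficient, c = -7 is a root, so (c+7) divides it; the quotient is 8c^2+82c+165.
The remaining quadratic factors as (2c+15)(4c+11).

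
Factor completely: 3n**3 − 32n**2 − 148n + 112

Trying the rational-root candidates, n = −4 is a root, so (n + 4) divides it; the quotient is 3n**2 − 44n + 28.
The remaining quadratic factors as (3n − 2)(n − 14).

(3n − 2)(n + 4)(n − 14)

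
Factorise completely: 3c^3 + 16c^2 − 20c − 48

(3c + 4)(c + 6)(c − 2)

Trying the rational-root candidates, c = −6 is a root, so (c + 6) divides it; the quotient is 3c^2 − 2c − 8.
The remaining quadratic factors as (c − 2)(3c + 4).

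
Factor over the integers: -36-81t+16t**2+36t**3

Group as (36t**3-81t) + (16t**2-36) = 9t(4t**2-9) + 4(4t**2-9).
Both groups share the factor (4t**2-9).

(2t+3)(2t-3)(9t+4)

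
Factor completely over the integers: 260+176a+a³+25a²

Testing divisors of the constant over divisors of the leading coefficient, a = −10 is a root, giving the factor (a+10) and quotient a²+15a+26.
The remaining quadratic factors as (a+13)(a+2).

(a+10)(a+13)(a+2)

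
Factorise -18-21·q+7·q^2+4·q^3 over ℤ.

Testing divisors of the constant over divisors of the leading coefficient, q = 2 is a root, so (q-2) is a factor; dividing leaves 4·q^2+15·q+9.
The remaining quadratic factors as (q+3)(4·q+3).

(4·q+3)·(q+3)·(q-2)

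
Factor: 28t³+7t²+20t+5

Group as (28t³+20t) + (7t²+5) = 4t(7t²+5) + (7t²+5).
Both groups share the factor (7t²+5).

(4t+1)(7t²+5)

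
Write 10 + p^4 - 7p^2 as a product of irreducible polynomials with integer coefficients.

(p^2 - 2)(p^2 - 5)

Substitute u = p^2 to get a quadratic in u, then factor.
p^2 - 2 is irreducible over ℤ (2 is not a perfect square).
p^2 - 5 is irreducible over ℤ (5 is not a perfect square).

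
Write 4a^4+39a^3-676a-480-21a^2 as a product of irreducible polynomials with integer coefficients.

Trying the rational-root candidates, a = 4 is a root, so (a-4) is a factor; dividing leaves 4a^3+55a^2+199a+120.
Next, a = -5 is a root, so (a+5) divides it; the quotient is 4a^2+35a+24.
The remaining quadratic factors as (a+8)(4a+3).

(4a+3)(a+5)(a+8)(a-4)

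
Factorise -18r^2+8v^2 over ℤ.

Factor out 2, leaving 4v^2-9r^2, which is a difference of two squares.

2(2v-3r)(2v+3r)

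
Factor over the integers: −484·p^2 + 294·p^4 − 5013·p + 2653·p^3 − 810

Testing divisors of the constant over divisors of the leading coefficient, p = −9/7 is a root, giving the factor (7·p + 9) and quotient 42·p^3 + 325·p^2 − 487·p − 90.
Next, p = −1/6 is a root, so (6·p + 1) is a factor; dividing leaves 7·p^2 + 53·p − 90.
The remaining quadratic factors as (p + 9)(7·p − 10).

(6·p + 1)·(7·p + 9)·(7·p − 10)·(p + 9)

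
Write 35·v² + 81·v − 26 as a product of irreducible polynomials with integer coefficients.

(5·v + 13)·(7·v − 2)

Need a pair with product 35·(−26) = −910 and sum 81: that's 91 and −10.
Split the middle term: 35·v² + 91·v − 10·v − 26 = 7·v·(5·v + 13) − 2·(5·v + 13).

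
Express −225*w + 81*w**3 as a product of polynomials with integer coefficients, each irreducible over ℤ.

Pull out the common factor 9*w; 9*w**2 − 25 is a difference of squares.

9*w*(3*w + 5)*(3*w − 5)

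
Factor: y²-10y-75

Two integers with product -75 and sum -10 are -15 and 5.

(y+5)(y-15)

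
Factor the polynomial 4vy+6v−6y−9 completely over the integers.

(2v−3)(2y+3)

Group as (4vy+6v) + (−6y−9) = 2v(2y+3) − 3(2y+3).
Both groups share the factor (2y+3).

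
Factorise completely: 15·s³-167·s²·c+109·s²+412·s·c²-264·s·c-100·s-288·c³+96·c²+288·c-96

(3·s-4·c-4)·(s-8·c+8)·(5·s-9·c+3)

Group: 3·s·(5·s²-49·s·c+43·s+72·c²-96·c+24) + (-4·c-4)·(5·s²-49·s·c+43·s+72·c²-96·c+24); both groups contain (5·s²-49·s·c+43·s+72·c²-96·c+24), so (3·s-4·c-4) is a factor with cofactor 5·s²-49·s·c+43·s+72·c²-96·c+24.
The cofactor groups again: 5·s²-49·s·c+43·s+72·c²-96·c+24 = s·(5·s-9·c+3) + (-8·c+8)·(5·s-9·c+3); both groups contain (5·s-9·c+3), giving (s-8·c+8)·(5·s-9·c+3).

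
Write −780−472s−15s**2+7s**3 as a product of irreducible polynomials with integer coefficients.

Among the possible rational roots, s = 10 is a root, giving the factor (s−10) and quotient 7s**2+55s+78.
The remaining quadratic factors as (7s+13)(s+6).

(7s+13)(s+6)(s−10)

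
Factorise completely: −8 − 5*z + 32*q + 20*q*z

(4*q − 1)*(5*z + 8)

Group as (20*q*z + 32*q) + (−5*z − 8) = 4*q*(5*z + 8) − (5*z + 8).
Both groups share the factor (5*z + 8).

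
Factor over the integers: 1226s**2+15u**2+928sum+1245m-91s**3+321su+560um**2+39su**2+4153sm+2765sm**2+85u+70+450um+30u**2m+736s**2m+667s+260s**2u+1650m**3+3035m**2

-(s-3u-11m-14)(13s+10m+5)(7s+u+15m+1)

Group: 13s(-7s**2+20su+62sm+97s+3u**2+56um+17u+165m**2+221m+14) + (10m+5)(-7s**2+20su+62sm+97s+3u**2+56um+17u+165m**2+221m+14); both groups contain (-7s**2+20su+62sm+97s+3u**2+56um+17u+165m**2+221m+14), so (13s+10m+5) is a factor with cofactor -7s**2+20su+62sm+97s+3u**2+56um+17u+165m**2+221m+14.
The cofactor groups again: -7s**2+20su+62sm+97s+3u**2+56um+17u+165m**2+221m+14 = -7s(s-3u-11m-14) + (-u-15m-1)(s-3u-11m-14); both groups contain (s-3u-11m-14), giving -(7s+u+15m+1)(s-3u-11m-14).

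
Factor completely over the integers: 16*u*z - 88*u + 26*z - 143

Group as (16*u*z - 88*u) + (26*z - 143) = 8*u*(2*z - 11) + 13*(2*z - 11).
Both groups share the factor (2*z - 11).

(2*z - 11)*(8*u + 13)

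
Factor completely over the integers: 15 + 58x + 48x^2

Need a pair with product 48·15 = 720 and sum 58: that's 40 and 18.
Split the middle term: 48x^2 + 40x + 18x + 15 = 8x(6x + 5) + 3(6x + 5).

(6x + 5)(8x + 3)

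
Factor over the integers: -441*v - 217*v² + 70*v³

7*v*(2*v - 9)*(5*v + 7)

Pull out the common factor 7*v, then factor the remaining trinomial.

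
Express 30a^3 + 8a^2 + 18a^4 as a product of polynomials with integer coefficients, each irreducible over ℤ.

2a^2(3a + 1)(3a + 4)

Pull out the common factor 2a^2, then factor the remaining trinomial.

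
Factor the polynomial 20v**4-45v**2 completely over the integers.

5v**2(2v+3)(2v-3)

Factor out 5v**2, leaving 4v**2-9, which is a difference of two squares.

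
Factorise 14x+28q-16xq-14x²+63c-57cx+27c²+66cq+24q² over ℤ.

(3c-7x+6q+7)(9c+2x+4q)

Group: 9c(3c-7x+6q+7) + (2x+4q)(3c-7x+6q+7); both groups contain (3c-7x+6q+7).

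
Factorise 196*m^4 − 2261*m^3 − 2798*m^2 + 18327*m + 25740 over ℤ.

Trying the rational-root candidates, m = 13/4 is a root, giving the factor (4*m − 13) and quotient 49*m^3 − 406*m^2 − 2019*m − 1980.
Continuing, m = −11/7 is a root, so (7*m + 11) divides it; the quotient is 7*m^2 − 69*m − 180.
The remaining quadratic factors as (7*m + 15)(m − 12).

(4*m − 13)*(7*m + 11)*(7*m + 15)*(m − 12)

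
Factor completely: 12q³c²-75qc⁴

3c²q(2q-5c)(2q+5c)

Pull out the common factor 3qc²; 4q²-25c² is a difference of squares.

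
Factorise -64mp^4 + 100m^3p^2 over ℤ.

Every term has a factor of 4mp^2. Then 25m^2 - 16p^2 = (5m)² − (4p)².

4mp^2(5m + 4p)(5m - 4p)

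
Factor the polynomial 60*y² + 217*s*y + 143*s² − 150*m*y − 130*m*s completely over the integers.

−(10*m − 11*s − 4*y)*(13*s + 15*y)

Group: −10*m*(13*s + 15*y) + (11*s + 4*y)*(13*s + 15*y); both groups contain (13*s + 15*y).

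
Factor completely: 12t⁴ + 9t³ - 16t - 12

Group as (12t⁴ - 16t) + (9t³ - 12) = 4t(3t³ - 4) + 3(3t³ - 4).
Both groups share the factor (3t³ - 4).

(4t + 3)(3t³ - 4)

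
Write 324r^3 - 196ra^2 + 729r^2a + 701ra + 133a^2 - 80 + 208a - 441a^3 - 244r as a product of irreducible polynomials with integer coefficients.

Group: 9r(36r^2 + 109ra - 16r + 63a^2 + 17a - 20) + (-7a + 4)(36r^2 + 109ra - 16r + 63a^2 + 17a - 20); both groups contain (36r^2 + 109ra - 16r + 63a^2 + 17a - 20), so (9r - 7a + 4) is a factor with cofactor 36r^2 + 109ra - 16r + 63a^2 + 17a - 20.
The cofactor groups again: 36r^2 + 109ra - 16r + 63a^2 + 17a - 20 = 9r(4r + 9a - 4) + (7a + 5)(4r + 9a - 4); both groups contain (4r + 9a - 4), giving (9r + 7a + 5)(4r + 9a - 4).

(9r - 7a + 4)(9r + 7a + 5)(4r + 9a - 4)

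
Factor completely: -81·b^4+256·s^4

(4·s-3·b)·(4·s+3·b)·(16·s^2+9·b^2)

Difference of squares twice: with A = 4·s and B = 3·b, A⁴ − B⁴ = (A² − B²)(A² + B²), and A² − B² factors again.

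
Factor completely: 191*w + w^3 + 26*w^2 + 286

(w + 11)*(w + 13)*(w + 2)

Among the possible rational roots, w = −11 is a root, giving the factor (w + 11) and quotient w^2 + 15*w + 26.
The remaining quadratic factors as (w + 2)(w + 13).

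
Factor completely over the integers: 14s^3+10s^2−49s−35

Group as (14s^3−49s) + (10s^2−35) = 7s(2s^2−7) + 5(2s^2−7).
Both groups share the factor (2s^2−7).

(7s+5)(2s^2−7)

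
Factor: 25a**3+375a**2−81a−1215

(5a+9)(5a−9)(a+15)

Trying the rational-root candidates, a = 9/5 is a root, giving the factor (5a−9) and quotient 5a**2+84a+135.
The remaining quadratic factors as (5a+9)(a+15).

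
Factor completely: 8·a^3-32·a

Factor out 8·a, leaving a^2-4, which is a difference of two squares.

8·a·(a+2)·(a-2)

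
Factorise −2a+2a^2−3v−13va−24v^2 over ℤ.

Group: −8v(3v+2a) + (a−1)(3v+2a); both groups contain (3v+2a).

−(8v−a+1)(3v+2a)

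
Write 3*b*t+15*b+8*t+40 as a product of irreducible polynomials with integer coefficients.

(3*b+8)*(t+5)

Group as (3*b*t+15*b) + (8*t+40) = 3*b*(t+5) + 8*(t+5).
Both groups share the factor (t+5).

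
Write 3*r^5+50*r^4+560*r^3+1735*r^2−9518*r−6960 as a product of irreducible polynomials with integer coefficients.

Among the possible rational roots, r = −8 is a root, giving the factor (r+8) and quotient 3*r^4+26*r^3+352*r^2−1081*r−870.
Next, r = 3 is a root, giving the factor (r−3) and quotient 3*r^3+35*r^2+457*r+290.
Continuing, r = −2/3 is a root, giving the factor (3*r+2) and quotient r^2+11*r+145.
The quadratic r^2+11*r+145 has discriminant −459 < 0 and is irreducible over ℤ.

(3*r+2)*(r+8)*(r−3)*(r^2+11*r+145)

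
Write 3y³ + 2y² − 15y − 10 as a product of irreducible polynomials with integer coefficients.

(3y + 2)(y² − 5)

Group as (3y³ − 15y) + (2y² − 10) = 3y(y² − 5) + 2(y² − 5).
Both groups share the factor (y² − 5).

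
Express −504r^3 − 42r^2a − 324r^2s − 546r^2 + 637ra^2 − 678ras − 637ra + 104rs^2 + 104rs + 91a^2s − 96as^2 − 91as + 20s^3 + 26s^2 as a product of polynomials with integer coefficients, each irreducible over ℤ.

−(12r − 13a + 10s + 13)(6r + 7a − 2s)(7r + s)

Group: 7r(−72r^2 − 6ra − 36rs − 78r + 91a^2 − 96as − 91a + 20s^2 + 26s) + s(−72r^2 − 6ra − 36rs − 78r + 91a^2 − 96as − 91a + 20s^2 + 26s); both groups contain (−72r^2 − 6ra − 36rs − 78r + 91a^2 − 96as − 91a + 20s^2 + 26s), so (7r + s) is a factor with cofactor −72r^2 − 6ra − 36rs − 78r + 91a^2 − 96as − 91a + 20s^2 + 26s.
The cofactor groups again: −72r^2 − 6ra − 36rs − 78r + 91a^2 − 96as − 91a + 20s^2 + 26s = −12r(6r + 7a − 2s) + (13a − 10s − 13)(6r + 7a − 2s); both groups contain (6r + 7a − 2s), giving −(12r − 13a + 10s + 13)(6r + 7a − 2s).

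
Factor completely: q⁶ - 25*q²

Factor out q² first: what remains is q⁴ - 25.
Recognize a difference of squares with the parts q² and 5.

q²*(q² + 5)*(q² - 5)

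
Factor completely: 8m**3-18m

2m(2m+3)(2m-3)

Factor out 2m, leaving 4m**2-9, which is a difference of two squares.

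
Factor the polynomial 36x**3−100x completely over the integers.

Factor out 4x, leaving 9x**2−25, which is a difference of two squares.

4x(3x+5)(3x−5)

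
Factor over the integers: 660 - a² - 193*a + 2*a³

By the rational root theorem, a = -11 is a root, so (a + 11) is a factor; dividing leaves 2*a² - 23*a + 60.
The remaining quadratic factors as (a - 4)(2*a - 15).

(2*a - 15)*(a + 11)*(a - 4)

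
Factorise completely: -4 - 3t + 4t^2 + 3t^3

Trying the rational-root candidates, t = 1 is a root, so (t - 1) is a factor; dividing leaves 3t^2 + 7t + 4.
The remaining quadratic factors as (t + 1)(3t + 4).

(3t + 4)(t + 1)(t - 1)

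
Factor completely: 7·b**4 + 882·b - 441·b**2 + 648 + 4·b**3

By the rational root theorem, b = 3 is a root, so (b - 3) divides it; the quotient is 7·b**3 + 25·b**2 - 366·b - 216.
Then b = -4/7 is a root, so (7·b + 4) divides it; the quotient is b**2 + 3·b - 54.
The remaining quadratic factors as (b - 6)(b + 9).

(7·b + 4)·(b + 9)·(b - 3)·(b - 6)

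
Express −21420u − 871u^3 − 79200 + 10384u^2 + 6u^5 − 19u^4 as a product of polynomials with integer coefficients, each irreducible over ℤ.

(6u + 11)(u + 15)(u − 6)(u^2 − 14u + 80)

Trying the rational-root candidates, u = −15 is a root, giving the factor (u + 15) and quotient 6u^4 − 109u^3 + 764u^2 − 1076u − 5280.
Continuing, u = 6 is a root, so (u − 6) divides it; the quotient is 6u^3 − 73u^2 + 326u + 880.
Continuing, u = −11/6 is a root, so (6u + 11) is a factor; dividing leaves u^2 − 14u + 80.
The quadratic u^2 − 14u + 80 has discriminant −124 < 0 and is irreducible over ℤ.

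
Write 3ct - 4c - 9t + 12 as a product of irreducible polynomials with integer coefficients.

Group as (3ct - 4c) + (-9t + 12) = c(3t - 4) - 3(3t - 4).
Both groups share the factor (3t - 4).

(3t - 4)(c - 3)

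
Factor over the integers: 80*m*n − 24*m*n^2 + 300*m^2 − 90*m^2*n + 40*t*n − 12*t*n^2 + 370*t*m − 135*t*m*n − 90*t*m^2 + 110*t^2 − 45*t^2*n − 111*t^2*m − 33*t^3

Group: 3*t*(−11*t^2 − 37*t*m − 4*t*n − 30*m^2 − 8*m*n) + (3*n − 10)*(−11*t^2 − 37*t*m − 4*t*n − 30*m^2 − 8*m*n); both groups contain (−11*t^2 − 37*t*m − 4*t*n − 30*m^2 − 8*m*n), so (3*t + 3*n − 10) is a factor with cofactor −11*t^2 − 37*t*m − 4*t*n − 30*m^2 − 8*m*n.
The cofactor groups again: −11*t^2 − 37*t*m − 4*t*n − 30*m^2 − 8*m*n = −t*(11*t + 15*m + 4*n) − 2*m*(11*t + 15*m + 4*n); both groups contain (11*t + 15*m + 4*n), giving −(t + 2*m)*(11*t + 15*m + 4*n).

−(11*t + 15*m + 4*n)*(t + 2*m)*(3*t + 3*n − 10)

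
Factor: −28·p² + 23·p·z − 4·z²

−(4·p − z)·(7·p − 4·z)

Group: −7·p·(4·p − z) + 4·z·(4·p − z); both groups contain (4·p − z).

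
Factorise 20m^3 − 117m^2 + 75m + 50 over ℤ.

Trying the rational-root candidates, m = 5 is a root, so (m − 5) divides it; the quotient is 20m^2 − 17m − 10.
The remaining quadratic factors as (5m + 2)(4m − 5).

(4m − 5)(5m + 2)(m − 5)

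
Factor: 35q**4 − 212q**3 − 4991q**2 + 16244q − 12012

(5q − 6)(7q − 13)(q + 11)(q − 14)

By the rational root theorem, q = 14 is a root, so (q − 14) is a factor; dividing leaves 35q**3 + 278q**2 − 1099q + 858.
Next, q = 6/5 is a root, giving the factor (5q − 6) and quotient 7q**2 + 64q − 143.
The remaining quadratic factors as (q + 11)(7q − 13).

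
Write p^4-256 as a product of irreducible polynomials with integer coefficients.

(p+4)(p-4)(p^2+16)

(p)⁴ − (4)⁴ = ((p)² − (4)²)((p)² + (4)²); the first factor splits again, the second (p^2+16) is irreducible.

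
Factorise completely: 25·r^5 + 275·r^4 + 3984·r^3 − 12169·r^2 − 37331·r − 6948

Trying the rational-root candidates, r = −9/5 is a root, so (5·r + 9) is a factor; dividing leaves 5·r^4 + 46·r^3 + 714·r^2 − 3719·r − 772.
Then r = 4 is a root, so (r − 4) is a factor; dividing leaves 5·r^3 + 66·r^2 + 978·r + 193.
Continuing, r = −1/5 is a root, so (5·r + 1) is a factor; dividing leaves r^2 + 13·r + 193.
The quadratic r^2 + 13·r + 193 has discriminant −603 < 0 and is irreducible over ℤ.

(5·r + 1)·(5·r + 9)·(r − 4)·(r^2 + 13·r + 193)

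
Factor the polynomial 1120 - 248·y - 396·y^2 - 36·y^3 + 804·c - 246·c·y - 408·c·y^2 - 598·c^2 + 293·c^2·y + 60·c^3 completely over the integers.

Group: c·(60·c^2 - 67·c·y - 118·c - 6·y^2 - 74·y - 140) + (6·y - 8)·(60·c^2 - 67·c·y - 118·c - 6·y^2 - 74·y - 140); both groups contain (60·c^2 - 67·c·y - 118·c - 6·y^2 - 74·y - 140), so (c + 6·y - 8) is a factor with cofactor 60·c^2 - 67·c·y - 118·c - 6·y^2 - 74·y - 140.
The cofactor groups again: 60·c^2 - 67·c·y - 118·c - 6·y^2 - 74·y - 140 = 12·c·(5·c - 6·y - 14) + (y + 10)·(5·c - 6·y - 14); both groups contain (5·c - 6·y - 14), giving (12·c + y + 10)·(5·c - 6·y - 14).

(12·c + y + 10)·(5·c - 6·y - 14)·(c + 6·y - 8)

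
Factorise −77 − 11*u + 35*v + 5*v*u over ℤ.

Group as (5*v*u + 35*v) + (−11*u − 77) = 5*v*(u + 7) − 11*(u + 7).
Both groups share the factor (u + 7).

(5*v − 11)*(u + 7)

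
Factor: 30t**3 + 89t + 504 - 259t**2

(5t - 9)(6t + 7)(t - 8)

Among the possible rational roots, t = -7/6 is a root, so (6t + 7) is a factor; dividing leaves 5t**2 - 49t + 72.
The remaining quadratic factors as (5t - 9)(t - 8).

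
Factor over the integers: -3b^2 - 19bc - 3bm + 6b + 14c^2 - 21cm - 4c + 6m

-(3b - 2c + 3m)(b + 7c - 2)

Group: -b(3b - 2c + 3m) + (-7c + 2)(3b - 2c + 3m); both groups contain (3b - 2c + 3m).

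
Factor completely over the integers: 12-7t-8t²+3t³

(3t+4)(t-1)(t-3)

Trying the rational-root candidates, t = 1 is a root, so (t-1) is a factor; dividing leaves 3t²-5t-12.
The remaining quadratic factors as (3t+4)(t-3).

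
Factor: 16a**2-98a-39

Need a pair with product 16·(-39) = -624 and sum -98: that's -104 and 6.
Split the middle term: 16a**2-104a + 6a-39 = 8a(2a-13) + 3(2a-13).

(2a-13)(8a+3)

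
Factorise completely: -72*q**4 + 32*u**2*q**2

Factor out 8*q**2, leaving 4*u**2 - 9*q**2, which is a difference of two squares.

8*q**2*(2*u - 3*q)*(2*u + 3*q)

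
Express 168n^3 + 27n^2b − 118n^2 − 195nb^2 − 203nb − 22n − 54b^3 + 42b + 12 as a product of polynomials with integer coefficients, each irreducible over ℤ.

(8n − 9b − 6)(7n + 2b − 2)(3n + 3b + 1)

Group: 7n(24n^2 − 3nb − 10n − 27b^2 − 27b − 6) + (2b − 2)(24n^2 − 3nb − 10n − 27b^2 − 27b − 6); both groups contain (24n^2 − 3nb − 10n − 27b^2 − 27b − 6), so (7n + 2b − 2) is a factor with cofactor 24n^2 − 3nb − 10n − 27b^2 − 27b − 6.
The cofactor groups again: 24n^2 − 3nb − 10n − 27b^2 − 27b − 6 = 3n(8n − 9b − 6) + (3b + 1)(8n − 9b − 6); both groups contain (8n − 9b − 6), giving (3n + 3b + 1)(8n − 9b − 6).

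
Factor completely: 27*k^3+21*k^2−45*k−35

(9*k+7)*(3*k^2−5)

Group as (27*k^3−45*k) + (21*k^2−35) = 9*k*(3*k^2−5) + 7*(3*k^2−5).
Both groups share the factor (3*k^2−5).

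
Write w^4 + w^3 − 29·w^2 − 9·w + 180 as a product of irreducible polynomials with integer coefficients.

(w + 3)·(w + 5)·(w − 3)·(w − 4)

By the rational root theorem, w = 3 is a root, so (w − 3) divides it; the quotient is w^3 + 4·w^2 − 17·w − 60.
Continuing, w = 4 is a root, so (w − 4) is a factor; dividing leaves w^2 + 8·w + 15.
The remaining quadratic factors as (w + 3)(w + 5).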